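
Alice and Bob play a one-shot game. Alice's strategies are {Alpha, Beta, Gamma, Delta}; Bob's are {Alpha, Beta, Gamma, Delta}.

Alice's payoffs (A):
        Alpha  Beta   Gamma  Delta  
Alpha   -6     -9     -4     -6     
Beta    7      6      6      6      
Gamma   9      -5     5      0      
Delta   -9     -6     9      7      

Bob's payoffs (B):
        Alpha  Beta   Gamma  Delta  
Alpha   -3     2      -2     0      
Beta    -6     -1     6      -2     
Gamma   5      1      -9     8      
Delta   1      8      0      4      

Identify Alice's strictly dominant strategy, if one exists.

Check whether one of Alice's strategies beats all alternatives regardless of what the opponent does.
Alpha is not dominant: against Alpha, Beta gives 7 > -6.
Beta is not dominant: against Alpha, Gamma gives 9 > 7.
Gamma is not dominant: against Beta, Beta gives 6 > -5.
Delta is not dominant: against Alpha, Alpha gives -6 > -9.
No single strategy is best against every opponent action.

None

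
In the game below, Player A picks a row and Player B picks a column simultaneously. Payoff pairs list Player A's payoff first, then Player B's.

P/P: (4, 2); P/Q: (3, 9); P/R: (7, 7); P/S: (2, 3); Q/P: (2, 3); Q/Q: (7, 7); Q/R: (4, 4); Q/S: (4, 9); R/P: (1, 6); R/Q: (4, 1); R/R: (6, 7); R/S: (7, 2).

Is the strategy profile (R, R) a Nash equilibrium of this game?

Holding Player B at R: Player A gets 6 from R but could get 7 by switching to P. Player A has a profitable deviation.

No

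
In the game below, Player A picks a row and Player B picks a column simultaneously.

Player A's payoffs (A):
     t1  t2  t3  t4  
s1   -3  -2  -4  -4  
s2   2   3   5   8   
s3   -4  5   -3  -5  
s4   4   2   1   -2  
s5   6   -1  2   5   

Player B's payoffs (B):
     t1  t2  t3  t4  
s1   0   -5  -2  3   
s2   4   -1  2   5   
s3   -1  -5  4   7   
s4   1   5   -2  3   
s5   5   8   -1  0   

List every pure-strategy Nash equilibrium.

A profile is a Nash equilibrium when each player is best-responding to the other.
Player A's best responses — vs t1: s5 (payoff 6); vs t2: s3 (payoff 5); vs t3: s2 (payoff 5); vs t4: s2 (payoff 8).
Player B's best responses — vs s1: t4 (payoff 3); vs s2: t4 (payoff 5); vs s3: t4 (payoff 7); vs s4: t2 (payoff 5); vs s5: t2 (payoff 8).
The only mutual best response is (s2, t4); neither player gains by switching there.

(s2, t4)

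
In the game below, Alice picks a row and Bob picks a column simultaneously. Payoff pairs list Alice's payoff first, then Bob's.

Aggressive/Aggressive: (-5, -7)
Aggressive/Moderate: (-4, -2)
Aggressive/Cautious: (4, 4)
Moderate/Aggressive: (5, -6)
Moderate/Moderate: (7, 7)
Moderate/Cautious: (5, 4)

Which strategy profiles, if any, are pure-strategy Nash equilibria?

Check mutual best responses: a cell is a NE iff neither player can gain by unilaterally deviating.
Alice's best responses — vs Aggressive: Moderate (payoff 5); vs Moderate: Moderate (payoff 7); vs Cautious: Moderate (payoff 5).
Bob's best responses — vs Aggressive: Cautious (payoff 4); vs Moderate: Moderate (payoff 7).
The only mutual best response is (Moderate, Moderate); neither player gains by switching there.

(Moderate, Moderate)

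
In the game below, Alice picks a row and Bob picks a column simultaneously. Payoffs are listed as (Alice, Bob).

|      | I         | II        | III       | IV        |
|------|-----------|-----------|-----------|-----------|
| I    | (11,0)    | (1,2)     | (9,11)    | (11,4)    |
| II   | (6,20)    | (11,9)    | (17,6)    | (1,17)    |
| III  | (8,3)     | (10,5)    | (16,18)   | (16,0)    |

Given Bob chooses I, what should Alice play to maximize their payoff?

With Bob fixed at I, Alice's payoffs are: I → 11, II → 6, III → 8.
The maximum is 11, achieved by I.

I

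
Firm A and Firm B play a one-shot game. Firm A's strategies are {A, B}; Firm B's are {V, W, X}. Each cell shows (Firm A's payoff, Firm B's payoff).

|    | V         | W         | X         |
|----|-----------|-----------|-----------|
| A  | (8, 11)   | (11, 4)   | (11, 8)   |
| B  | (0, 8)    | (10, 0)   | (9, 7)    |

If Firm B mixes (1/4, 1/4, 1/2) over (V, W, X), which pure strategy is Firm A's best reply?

A

Firm A's best reply maximizes expected payoff against the mix.
A: (1/4)·8 + (1/4)·11 + (1/2)·11 = 41/4
B: (1/4)·0 + (1/4)·10 + (1/2)·9 = 7
Highest expected payoff is 41/4, from A.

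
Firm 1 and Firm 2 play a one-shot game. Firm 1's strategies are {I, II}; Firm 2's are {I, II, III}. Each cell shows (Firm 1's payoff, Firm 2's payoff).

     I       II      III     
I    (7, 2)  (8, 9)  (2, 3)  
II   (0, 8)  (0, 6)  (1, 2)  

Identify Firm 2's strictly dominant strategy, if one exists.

None

Check whether one of Firm 2's strategies beats all alternatives regardless of what the opponent does.
I is not dominant: against I, II gives 9 > 2.
II is not dominant: against II, I gives 8 > 6.
III is not dominant: against I, II gives 9 > 3.
No single strategy is best against every opponent action.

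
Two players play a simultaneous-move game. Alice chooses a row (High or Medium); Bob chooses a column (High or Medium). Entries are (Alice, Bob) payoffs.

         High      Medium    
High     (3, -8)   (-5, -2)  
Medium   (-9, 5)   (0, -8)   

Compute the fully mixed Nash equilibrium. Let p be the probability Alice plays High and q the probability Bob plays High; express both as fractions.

p = 13/19, q = 5/17

Each player's mixing probability is pinned down by making the *other* player indifferent.
Bob indifferent between High and Medium: p·(-8) + (1−p)·5 = p·(-2) + (1−p)·(-8) ⟹ 5 + (-13)p = (-8) + 6p ⟹ p = 13/19.
Alice indifferent between High and Medium: q·3 + (1−q)·(-5) = q·(-9) + (1−q)·0 ⟹ (-5) + 8q = 0 + (-9)q ⟹ q = 5/17.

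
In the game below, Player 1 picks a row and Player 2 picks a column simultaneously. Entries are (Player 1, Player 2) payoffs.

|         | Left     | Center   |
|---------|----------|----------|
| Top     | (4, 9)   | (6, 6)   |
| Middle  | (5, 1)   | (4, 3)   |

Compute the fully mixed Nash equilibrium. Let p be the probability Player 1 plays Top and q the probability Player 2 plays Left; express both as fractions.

p = 2/5, q = 2/3

In a mixed NE each player is indifferent between their pure strategies, so the opponent's mix sets the indifference.
Player 2 indifferent between Left and Center: p·9 + (1−p)·1 = p·6 + (1−p)·3 ⟹ 1 + 8p = 3 + 3p ⟹ p = 2/5.
Player 1 indifferent between Top and Middle: q·4 + (1−q)·6 = q·5 + (1−q)·4 ⟹ 6 + (-2)q = 4 + 1q ⟹ q = 2/3.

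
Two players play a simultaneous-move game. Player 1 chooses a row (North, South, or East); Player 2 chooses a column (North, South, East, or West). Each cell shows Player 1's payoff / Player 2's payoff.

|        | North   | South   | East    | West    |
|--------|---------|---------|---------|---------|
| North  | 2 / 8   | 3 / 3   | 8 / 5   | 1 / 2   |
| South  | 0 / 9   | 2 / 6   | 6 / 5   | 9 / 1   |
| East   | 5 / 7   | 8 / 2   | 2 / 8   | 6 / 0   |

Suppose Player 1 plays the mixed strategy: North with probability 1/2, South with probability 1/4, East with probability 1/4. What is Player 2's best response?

Player 2's best reply maximizes expected payoff against the mix.
North: (1/2)·8 + (1/4)·9 + (1/4)·7 = 8
South: (1/2)·3 + (1/4)·6 + (1/4)·2 = 7/2
East: (1/2)·5 + (1/4)·5 + (1/4)·8 = 23/4
West: (1/2)·2 + (1/4)·1 + (1/4)·0 = 5/4
Highest expected payoff is 8, from North.

North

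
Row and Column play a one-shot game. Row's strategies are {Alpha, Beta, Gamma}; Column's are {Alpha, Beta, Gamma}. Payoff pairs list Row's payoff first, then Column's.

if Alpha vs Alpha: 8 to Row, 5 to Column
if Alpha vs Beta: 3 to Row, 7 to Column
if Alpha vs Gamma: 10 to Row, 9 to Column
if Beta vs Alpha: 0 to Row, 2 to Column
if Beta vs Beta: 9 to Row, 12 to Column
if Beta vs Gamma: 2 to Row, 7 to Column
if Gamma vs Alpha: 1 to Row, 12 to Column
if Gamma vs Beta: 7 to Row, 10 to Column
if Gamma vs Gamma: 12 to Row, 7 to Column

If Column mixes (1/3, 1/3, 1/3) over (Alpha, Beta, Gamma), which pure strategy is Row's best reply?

Alpha

Row's best reply maximizes expected payoff against the mix.
Alpha: (1/3)·8 + (1/3)·3 + (1/3)·10 = 7
Beta: (1/3)·0 + (1/3)·9 + (1/3)·2 = 11/3
Gamma: (1/3)·1 + (1/3)·7 + (1/3)·12 = 20/3
Highest expected payoff is 7, from Alpha.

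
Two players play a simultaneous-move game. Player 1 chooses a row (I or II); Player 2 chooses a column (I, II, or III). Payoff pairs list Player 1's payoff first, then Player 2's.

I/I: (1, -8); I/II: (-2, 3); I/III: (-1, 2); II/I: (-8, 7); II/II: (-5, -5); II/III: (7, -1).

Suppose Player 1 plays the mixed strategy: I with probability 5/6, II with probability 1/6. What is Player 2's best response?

Player 2's best reply maximizes expected payoff against the mix.
I: (5/6)·(-8) + (1/6)·7 = -11/2
II: (5/6)·3 + (1/6)·(-5) = 5/3
III: (5/6)·2 + (1/6)·(-1) = 3/2
Highest expected payoff is 5/3, from II.

II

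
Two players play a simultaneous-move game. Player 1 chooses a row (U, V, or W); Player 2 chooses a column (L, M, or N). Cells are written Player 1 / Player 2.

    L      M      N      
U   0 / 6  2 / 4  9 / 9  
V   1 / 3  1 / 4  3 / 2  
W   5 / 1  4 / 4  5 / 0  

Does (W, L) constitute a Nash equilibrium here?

Holding Player 2 at L: Player 1 gets 5 from W, versus 0 from U, 1 from V. No profitable deviation for Player 1.
Holding Player 1 at W: Player 2 gets 1 from L but could get 4 by switching to M. Player 2 has a profitable deviation.

No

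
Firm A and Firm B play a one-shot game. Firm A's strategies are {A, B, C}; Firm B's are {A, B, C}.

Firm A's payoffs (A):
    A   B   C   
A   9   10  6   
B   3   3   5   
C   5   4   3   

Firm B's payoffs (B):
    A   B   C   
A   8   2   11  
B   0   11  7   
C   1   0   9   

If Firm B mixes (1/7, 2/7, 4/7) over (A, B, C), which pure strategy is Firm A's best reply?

Firm A's best reply maximizes expected payoff against the mix.
A: (1/7)·9 + (2/7)·10 + (4/7)·6 = 53/7
B: (1/7)·3 + (2/7)·3 + (4/7)·5 = 29/7
C: (1/7)·5 + (2/7)·4 + (4/7)·3 = 25/7
Highest expected payoff is 53/7, from A.

A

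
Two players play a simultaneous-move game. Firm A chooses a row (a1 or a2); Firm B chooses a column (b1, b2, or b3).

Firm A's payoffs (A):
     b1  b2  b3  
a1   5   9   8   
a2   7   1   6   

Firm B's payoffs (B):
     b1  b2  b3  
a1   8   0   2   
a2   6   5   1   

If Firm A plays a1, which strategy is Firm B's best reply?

b1

With Firm A fixed at a1, Firm B's payoffs are: b1 → 8, b2 → 0, b3 → 2.
The maximum is 8, achieved by b1.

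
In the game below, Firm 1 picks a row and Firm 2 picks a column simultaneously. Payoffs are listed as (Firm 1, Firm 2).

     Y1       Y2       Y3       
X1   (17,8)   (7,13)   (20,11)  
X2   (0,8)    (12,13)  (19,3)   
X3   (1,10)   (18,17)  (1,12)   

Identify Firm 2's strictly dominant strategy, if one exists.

Y2

Check whether one of Firm 2's strategies beats all alternatives regardless of what the opponent does.
Y2 strictly dominates: vs X1: 13 > each of {8, 11}; vs X2: 13 > each of {8, 3}; vs X3: 17 > each of {10, 12}.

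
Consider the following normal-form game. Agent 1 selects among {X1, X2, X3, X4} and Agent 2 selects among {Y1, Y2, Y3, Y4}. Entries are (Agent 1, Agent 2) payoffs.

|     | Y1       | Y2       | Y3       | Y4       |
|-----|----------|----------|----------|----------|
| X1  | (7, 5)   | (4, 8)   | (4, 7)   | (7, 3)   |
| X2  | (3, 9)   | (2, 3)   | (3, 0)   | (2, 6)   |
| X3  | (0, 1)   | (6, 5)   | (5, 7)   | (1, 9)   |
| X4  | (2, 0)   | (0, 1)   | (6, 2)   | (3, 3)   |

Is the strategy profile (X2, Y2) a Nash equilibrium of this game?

Holding Agent 2 at Y2: Agent 1 gets 2 from X2 but could get 6 by switching to X3. Agent 1 has a profitable deviation.

No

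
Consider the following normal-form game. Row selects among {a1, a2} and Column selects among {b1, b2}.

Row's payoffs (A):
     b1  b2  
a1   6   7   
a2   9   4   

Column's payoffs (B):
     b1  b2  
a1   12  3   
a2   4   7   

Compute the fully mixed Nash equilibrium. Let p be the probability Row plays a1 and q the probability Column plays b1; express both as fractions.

In a mixed NE each player is indifferent between their pure strategies, so the opponent's mix sets the indifference.
Column indifferent between b1 and b2: p·12 + (1−p)·4 = p·3 + (1−p)·7 ⟹ 4 + 8p = 7 + (-4)p ⟹ p = 1/4.
Row indifferent between a1 and a2: q·6 + (1−q)·7 = q·9 + (1−q)·4 ⟹ 7 + (-1)q = 4 + 5q ⟹ q = 1/2.

p = 1/4, q = 1/2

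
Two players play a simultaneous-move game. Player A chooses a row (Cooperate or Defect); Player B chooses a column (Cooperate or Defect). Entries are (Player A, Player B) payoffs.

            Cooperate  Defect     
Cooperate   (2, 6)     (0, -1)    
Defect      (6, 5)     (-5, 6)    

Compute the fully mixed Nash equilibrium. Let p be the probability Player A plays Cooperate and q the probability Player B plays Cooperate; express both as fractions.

Each player's mixing probability is pinned down by making the *other* player indifferent.
Player B indifferent between Cooperate and Defect: p·6 + (1−p)·5 = p·(-1) + (1−p)·6 ⟹ 5 + 1p = 6 + (-7)p ⟹ p = 1/8.
Player A indifferent between Cooperate and Defect: q·2 + (1−q)·0 = q·6 + (1−q)·(-5) ⟹ 0 + 2q = (-5) + 11q ⟹ q = 5/9.

p = 1/8, q = 5/9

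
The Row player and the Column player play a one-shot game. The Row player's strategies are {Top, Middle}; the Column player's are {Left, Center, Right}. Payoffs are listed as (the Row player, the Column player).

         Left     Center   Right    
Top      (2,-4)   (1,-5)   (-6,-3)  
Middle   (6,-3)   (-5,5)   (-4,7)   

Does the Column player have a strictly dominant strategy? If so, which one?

A strategy is strictly dominant if it gives the Column player a strictly higher payoff than every other strategy, against every choice by the opponent.
Right strictly dominates: vs Top: -3 > each of {-4, -5}; vs Middle: 7 > each of {-3, 5}.

Right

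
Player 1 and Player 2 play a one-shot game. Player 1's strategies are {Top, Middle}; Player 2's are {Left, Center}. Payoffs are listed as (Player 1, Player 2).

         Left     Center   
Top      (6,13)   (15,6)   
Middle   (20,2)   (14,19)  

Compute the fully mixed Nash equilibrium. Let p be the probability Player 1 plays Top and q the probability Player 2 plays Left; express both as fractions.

p = 17/24, q = 1/15

In a mixed NE each player is indifferent between their pure strategies, so the opponent's mix sets the indifference.
Player 2 indifferent between Left and Center: p·13 + (1−p)·2 = p·6 + (1−p)·19 ⟹ 2 + 11p = 19 + (-13)p ⟹ p = 17/24.
Player 1 indifferent between Top and Middle: q·6 + (1−q)·15 = q·20 + (1−q)·14 ⟹ 15 + (-9)q = 14 + 6q ⟹ q = 1/15.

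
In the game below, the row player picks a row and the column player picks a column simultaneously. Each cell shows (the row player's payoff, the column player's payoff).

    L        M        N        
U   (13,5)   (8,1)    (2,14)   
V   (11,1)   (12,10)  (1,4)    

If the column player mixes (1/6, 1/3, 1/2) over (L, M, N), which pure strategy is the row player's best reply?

Compute the row player's expected payoff from each pure strategy against the given mix.
U: (1/6)·13 + (1/3)·8 + (1/2)·2 = 35/6
V: (1/6)·11 + (1/3)·12 + (1/2)·1 = 19/3
Highest expected payoff is 19/3, from V.

V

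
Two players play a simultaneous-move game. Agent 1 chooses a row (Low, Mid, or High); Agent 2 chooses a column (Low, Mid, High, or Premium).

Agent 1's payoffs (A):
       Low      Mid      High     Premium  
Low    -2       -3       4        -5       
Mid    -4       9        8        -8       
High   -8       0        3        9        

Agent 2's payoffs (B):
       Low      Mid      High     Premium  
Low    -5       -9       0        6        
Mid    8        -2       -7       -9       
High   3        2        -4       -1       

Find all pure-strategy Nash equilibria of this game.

A profile is a Nash equilibrium when each player is best-responding to the other.
Agent 1's best responses — vs Low: Low (payoff -2); vs Mid: Mid (payoff 9); vs High: Mid (payoff 8); vs Premium: High (payoff 9).
Agent 2's best responses — vs Low: Premium (payoff 6); vs Mid: Low (payoff 8); vs High: Low (payoff 3).
No cell has both players best-responding. For instance, Agent 1's best reply to High is Mid, but against Mid Agent 2 prefers Low over High.

No pure-strategy Nash equilibrium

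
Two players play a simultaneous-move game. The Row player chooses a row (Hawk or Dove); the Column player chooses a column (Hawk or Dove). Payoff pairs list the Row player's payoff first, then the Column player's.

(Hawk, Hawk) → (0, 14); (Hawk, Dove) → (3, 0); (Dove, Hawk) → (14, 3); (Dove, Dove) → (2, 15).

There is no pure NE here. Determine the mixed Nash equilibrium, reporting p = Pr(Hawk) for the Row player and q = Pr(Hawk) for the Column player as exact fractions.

p = 6/13, q = 1/15

In a mixed NE each player is indifferent between their pure strategies, so the opponent's mix sets the indifference.
The Column player indifferent between Hawk and Dove: p·14 + (1−p)·3 = p·0 + (1−p)·15 ⟹ 3 + 11p = 15 + (-15)p ⟹ p = 6/13.
The Row player indifferent between Hawk and Dove: q·0 + (1−q)·3 = q·14 + (1−q)·2 ⟹ 3 + (-3)q = 2 + 12q ⟹ q = 1/15.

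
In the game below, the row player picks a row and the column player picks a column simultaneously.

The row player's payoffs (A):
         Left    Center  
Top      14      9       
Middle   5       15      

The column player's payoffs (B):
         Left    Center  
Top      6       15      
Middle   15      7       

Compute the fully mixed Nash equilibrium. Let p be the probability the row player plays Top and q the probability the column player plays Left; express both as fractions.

In a mixed NE each player is indifferent between their pure strategies, so the opponent's mix sets the indifference.
The column player indifferent between Left and Center: p·6 + (1−p)·15 = p·15 + (1−p)·7 ⟹ 15 + (-9)p = 7 + 8p ⟹ p = 8/17.
The row player indifferent between Top and Middle: q·14 + (1−q)·9 = q·5 + (1−q)·15 ⟹ 9 + 5q = 15 + (-10)q ⟹ q = 2/5.

p = 8/17, q = 2/5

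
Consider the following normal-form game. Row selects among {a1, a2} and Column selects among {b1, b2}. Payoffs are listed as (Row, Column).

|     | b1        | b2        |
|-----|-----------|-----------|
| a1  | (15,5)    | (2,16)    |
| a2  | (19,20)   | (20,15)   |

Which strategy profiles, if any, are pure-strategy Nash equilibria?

Find each player's best response to every opponent strategy; NE are the intersections.
Row's best responses — vs b1: a2 (payoff 19); vs b2: a2 (payoff 20).
Column's best responses — vs a1: b2 (payoff 16); vs a2: b1 (payoff 20).
The only mutual best response is (a2, b1); neither player gains by switching there.

(a2, b1)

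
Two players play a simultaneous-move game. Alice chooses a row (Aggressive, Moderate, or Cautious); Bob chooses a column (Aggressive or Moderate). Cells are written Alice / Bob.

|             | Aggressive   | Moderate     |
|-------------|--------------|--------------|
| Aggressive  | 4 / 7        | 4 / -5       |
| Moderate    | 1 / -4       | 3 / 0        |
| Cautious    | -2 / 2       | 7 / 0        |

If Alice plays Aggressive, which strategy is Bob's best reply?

With Alice fixed at Aggressive, Bob's payoffs are: Aggressive → 7, Moderate → -5.
The maximum is 7, achieved by Aggressive.

Aggressive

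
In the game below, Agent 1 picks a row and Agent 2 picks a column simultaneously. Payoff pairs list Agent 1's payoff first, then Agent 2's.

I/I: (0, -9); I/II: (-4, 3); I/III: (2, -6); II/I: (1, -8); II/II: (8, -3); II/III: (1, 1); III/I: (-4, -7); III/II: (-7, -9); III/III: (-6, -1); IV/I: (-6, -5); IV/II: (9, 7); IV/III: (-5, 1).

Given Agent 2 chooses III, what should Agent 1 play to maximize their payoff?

With Agent 2 fixed at III, Agent 1's payoffs are: I → 2, II → 1, III → -6, IV → -5.
The maximum is 2, achieved by I.

I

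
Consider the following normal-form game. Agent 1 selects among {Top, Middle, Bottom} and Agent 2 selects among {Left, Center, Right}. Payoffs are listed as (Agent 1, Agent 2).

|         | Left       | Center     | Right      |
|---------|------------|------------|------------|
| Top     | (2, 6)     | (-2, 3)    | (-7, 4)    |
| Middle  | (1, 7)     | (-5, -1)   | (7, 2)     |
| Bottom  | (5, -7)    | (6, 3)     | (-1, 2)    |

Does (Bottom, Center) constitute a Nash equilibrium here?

Yes

Holding Agent 2 at Center: Agent 1 gets 6 from Bottom, versus -2 from Top, -5 from Middle. No profitable deviation for Agent 1.
Holding Agent 1 at Bottom: Agent 2 gets 3 from Center, versus -7 from Left, 2 from Right. No profitable deviation for Agent 2 either.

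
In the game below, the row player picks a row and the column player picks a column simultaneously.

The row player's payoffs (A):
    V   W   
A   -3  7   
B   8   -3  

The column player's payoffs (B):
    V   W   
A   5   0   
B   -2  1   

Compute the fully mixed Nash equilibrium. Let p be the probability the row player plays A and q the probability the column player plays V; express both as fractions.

p = 3/8, q = 10/21

In a mixed NE each player is indifferent between their pure strategies, so the opponent's mix sets the indifference.
The column player indifferent between V and W: p·5 + (1−p)·(-2) = p·0 + (1−p)·1 ⟹ (-2) + 7p = 1 + (-1)p ⟹ p = 3/8.
The row player indifferent between A and B: q·(-3) + (1−q)·7 = q·8 + (1−q)·(-3) ⟹ 7 + (-10)q = (-3) + 11q ⟹ q = 10/21.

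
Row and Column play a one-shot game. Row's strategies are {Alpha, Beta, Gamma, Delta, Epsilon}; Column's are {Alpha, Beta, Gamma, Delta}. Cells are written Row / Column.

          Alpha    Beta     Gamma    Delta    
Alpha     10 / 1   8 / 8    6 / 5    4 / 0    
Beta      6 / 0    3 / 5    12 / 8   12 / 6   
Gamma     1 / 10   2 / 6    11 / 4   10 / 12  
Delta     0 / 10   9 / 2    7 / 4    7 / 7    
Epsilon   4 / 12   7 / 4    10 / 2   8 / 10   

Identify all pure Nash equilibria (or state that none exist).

Check mutual best responses: a cell is a NE iff neither player can gain by unilaterally deviating.
Row's best responses — vs Alpha: Alpha (payoff 10); vs Beta: Delta (payoff 9); vs Gamma: Beta (payoff 12); vs Delta: Beta (payoff 12).
Column's best responses — vs Alpha: Beta (payoff 8); vs Beta: Gamma (payoff 8); vs Gamma: Delta (payoff 12); vs Delta: Alpha (payoff 10); vs Epsilon: Alpha (payoff 12).
The only mutual best response is (Beta, Gamma); neither player gains by switching there.

(Beta, Gamma)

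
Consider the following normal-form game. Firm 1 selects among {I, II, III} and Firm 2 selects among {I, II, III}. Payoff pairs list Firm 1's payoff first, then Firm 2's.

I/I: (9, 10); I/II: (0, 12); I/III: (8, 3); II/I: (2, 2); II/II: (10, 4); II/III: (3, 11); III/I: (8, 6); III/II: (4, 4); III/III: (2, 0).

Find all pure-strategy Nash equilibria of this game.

A profile is a Nash equilibrium when each player is best-responding to the other.
Firm 1's best responses — vs I: I (payoff 9); vs II: II (payoff 10); vs III: I (payoff 8).
Firm 2's best responses — vs I: II (payoff 12); vs II: III (payoff 11); vs III: I (payoff 6).
No cell has both players best-responding. For instance, Firm 1's best reply to III is I, but against I Firm 2 prefers II over III.

There is no pure-strategy Nash equilibrium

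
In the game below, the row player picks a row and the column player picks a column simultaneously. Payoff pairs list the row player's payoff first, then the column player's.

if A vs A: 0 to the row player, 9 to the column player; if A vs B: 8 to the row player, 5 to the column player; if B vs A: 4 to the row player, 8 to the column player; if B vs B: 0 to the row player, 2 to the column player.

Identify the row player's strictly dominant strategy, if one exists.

Check whether one of the row player's strategies beats all alternatives regardless of what the opponent does.
A is not dominant: against A, B gives 4 > 0.
B is not dominant: against B, A gives 8 > 0.
No single strategy is best against every opponent action.

None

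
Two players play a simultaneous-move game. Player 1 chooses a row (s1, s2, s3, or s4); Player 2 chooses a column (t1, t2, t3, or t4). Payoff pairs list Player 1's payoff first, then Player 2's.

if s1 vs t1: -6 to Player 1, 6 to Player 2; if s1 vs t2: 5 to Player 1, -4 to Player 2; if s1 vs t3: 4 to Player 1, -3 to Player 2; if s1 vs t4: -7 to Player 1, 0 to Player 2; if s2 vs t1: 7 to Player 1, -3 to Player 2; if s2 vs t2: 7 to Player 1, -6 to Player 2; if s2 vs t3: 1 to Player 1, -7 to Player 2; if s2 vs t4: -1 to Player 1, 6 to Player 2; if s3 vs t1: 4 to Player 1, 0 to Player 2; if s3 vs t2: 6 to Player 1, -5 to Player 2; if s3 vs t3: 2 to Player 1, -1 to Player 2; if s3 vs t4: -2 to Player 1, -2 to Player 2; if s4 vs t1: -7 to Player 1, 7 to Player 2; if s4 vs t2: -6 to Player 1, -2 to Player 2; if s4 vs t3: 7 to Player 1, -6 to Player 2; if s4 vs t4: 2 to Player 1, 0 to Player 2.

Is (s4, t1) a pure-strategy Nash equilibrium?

Holding Player 2 at t1: Player 1 gets -7 from s4 but could get 7 by switching to s2. Player 1 has a profitable deviation.

No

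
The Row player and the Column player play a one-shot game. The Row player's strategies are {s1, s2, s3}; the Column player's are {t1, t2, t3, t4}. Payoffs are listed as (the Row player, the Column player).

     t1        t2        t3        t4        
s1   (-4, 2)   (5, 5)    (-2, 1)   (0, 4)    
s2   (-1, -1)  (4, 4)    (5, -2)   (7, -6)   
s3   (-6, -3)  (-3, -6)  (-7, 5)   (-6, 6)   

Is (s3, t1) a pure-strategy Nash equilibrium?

Holding the Column player at t1: the Row player gets -6 from s3 but could get -1 by switching to s2. The Row player has a profitable deviation.

No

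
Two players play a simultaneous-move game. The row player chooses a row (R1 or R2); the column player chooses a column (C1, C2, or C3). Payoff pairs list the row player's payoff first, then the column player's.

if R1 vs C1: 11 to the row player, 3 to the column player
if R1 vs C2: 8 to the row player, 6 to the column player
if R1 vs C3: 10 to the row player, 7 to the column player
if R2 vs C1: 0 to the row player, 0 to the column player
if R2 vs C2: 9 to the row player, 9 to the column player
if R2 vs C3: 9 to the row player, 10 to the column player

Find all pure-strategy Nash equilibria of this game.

(R1, C3)

A profile is a Nash equilibrium when each player is best-responding to the other.
The row player's best responses — vs C1: R1 (payoff 11); vs C2: R2 (payoff 9); vs C3: R1 (payoff 10).
The column player's best responses — vs R1: C3 (payoff 7); vs R2: C3 (payoff 10).
The only mutual best response is (R1, C3); neither player gains by switching there.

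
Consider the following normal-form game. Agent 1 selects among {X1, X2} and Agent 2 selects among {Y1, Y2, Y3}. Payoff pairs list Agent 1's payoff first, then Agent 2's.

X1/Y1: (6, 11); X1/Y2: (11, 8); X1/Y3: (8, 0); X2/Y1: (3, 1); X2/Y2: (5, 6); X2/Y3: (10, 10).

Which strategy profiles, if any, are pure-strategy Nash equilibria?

Find each player's best response to every opponent strategy; NE are the intersections.
Agent 1's best responses — vs Y1: X1 (payoff 6); vs Y2: X1 (payoff 11); vs Y3: X2 (payoff 10).
Agent 2's best responses — vs X1: Y1 (payoff 11); vs X2: Y3 (payoff 10).
Mutual best responses occur at (X1, Y1) and (X2, Y3); at each, neither player gains by switching.

(X1, Y1) and (X2, Y3)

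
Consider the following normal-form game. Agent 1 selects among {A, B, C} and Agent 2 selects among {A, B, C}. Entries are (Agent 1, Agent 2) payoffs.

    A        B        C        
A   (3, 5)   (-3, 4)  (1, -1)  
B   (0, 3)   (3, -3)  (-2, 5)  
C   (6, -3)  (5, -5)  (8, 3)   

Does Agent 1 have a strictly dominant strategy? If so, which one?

A strategy is strictly dominant if it gives Agent 1 a strictly higher payoff than every other strategy, against every choice by the opponent.
C strictly dominates: vs A: 6 > each of {3, 0}; vs B: 5 > each of {-3, 3}; vs C: 8 > each of {1, -2}.

C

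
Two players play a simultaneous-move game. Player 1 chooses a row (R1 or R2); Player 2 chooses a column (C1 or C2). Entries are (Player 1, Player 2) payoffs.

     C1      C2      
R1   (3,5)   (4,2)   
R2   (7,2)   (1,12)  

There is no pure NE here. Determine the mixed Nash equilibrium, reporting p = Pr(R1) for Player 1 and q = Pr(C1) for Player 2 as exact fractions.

In a mixed NE each player is indifferent between their pure strategies, so the opponent's mix sets the indifference.
Player 2 indifferent between C1 and C2: p·5 + (1−p)·2 = p·2 + (1−p)·12 ⟹ 2 + 3p = 12 + (-10)p ⟹ p = 10/13.
Player 1 indifferent between R1 and R2: q·3 + (1−q)·4 = q·7 + (1−q)·1 ⟹ 4 + (-1)q = 1 + 6q ⟹ q = 3/7.

p = 10/13, q = 3/7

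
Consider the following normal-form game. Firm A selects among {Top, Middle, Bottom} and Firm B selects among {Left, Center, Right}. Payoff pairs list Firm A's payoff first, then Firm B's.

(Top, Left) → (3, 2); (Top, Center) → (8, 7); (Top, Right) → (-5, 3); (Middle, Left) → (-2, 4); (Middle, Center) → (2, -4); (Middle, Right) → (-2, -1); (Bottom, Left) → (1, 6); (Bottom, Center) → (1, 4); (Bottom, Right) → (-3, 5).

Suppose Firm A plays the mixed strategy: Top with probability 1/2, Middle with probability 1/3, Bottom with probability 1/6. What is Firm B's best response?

Compute Firm B's expected payoff from each pure strategy against the given mix.
Left: (1/2)·2 + (1/3)·4 + (1/6)·6 = 10/3
Center: (1/2)·7 + (1/3)·(-4) + (1/6)·4 = 17/6
Right: (1/2)·3 + (1/3)·(-1) + (1/6)·5 = 2
Highest expected payoff is 10/3, from Left.

Left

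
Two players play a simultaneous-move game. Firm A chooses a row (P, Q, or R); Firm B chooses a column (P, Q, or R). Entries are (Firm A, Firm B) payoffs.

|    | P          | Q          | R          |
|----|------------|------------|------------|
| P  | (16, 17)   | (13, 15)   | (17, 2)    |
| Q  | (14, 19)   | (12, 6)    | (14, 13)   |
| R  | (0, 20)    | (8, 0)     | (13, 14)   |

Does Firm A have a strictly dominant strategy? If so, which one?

A strategy is strictly dominant if it gives Firm A a strictly higher payoff than every other strategy, against every choice by the opponent.
P strictly dominates: vs P: 16 > each of {14, 0}; vs Q: 13 > each of {12, 8}; vs R: 17 > each of {14, 13}.

P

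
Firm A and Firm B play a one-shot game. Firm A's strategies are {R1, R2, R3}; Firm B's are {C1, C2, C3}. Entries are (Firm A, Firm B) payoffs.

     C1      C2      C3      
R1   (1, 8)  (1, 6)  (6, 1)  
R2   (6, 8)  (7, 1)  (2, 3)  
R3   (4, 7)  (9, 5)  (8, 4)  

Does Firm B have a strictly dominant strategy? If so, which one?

C1

A strategy is strictly dominant if it gives Firm B a strictly higher payoff than every other strategy, against every choice by the opponent.
C1 strictly dominates: vs R1: 8 > each of {6, 1}; vs R2: 8 > each of {1, 3}; vs R3: 7 > each of {5, 4}.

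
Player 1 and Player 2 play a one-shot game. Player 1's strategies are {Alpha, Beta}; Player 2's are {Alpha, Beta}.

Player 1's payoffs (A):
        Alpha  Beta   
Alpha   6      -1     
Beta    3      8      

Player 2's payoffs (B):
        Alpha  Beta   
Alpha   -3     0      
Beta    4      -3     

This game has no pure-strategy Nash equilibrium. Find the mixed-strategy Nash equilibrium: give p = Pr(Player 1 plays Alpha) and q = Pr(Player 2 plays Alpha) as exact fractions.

Each player's mixing probability is pinned down by making the *other* player indifferent.
Player 2 indifferent between Alpha and Beta: p·(-3) + (1−p)·4 = p·0 + (1−p)·(-3) ⟹ 4 + (-7)p = (-3) + 3p ⟹ p = 7/10.
Player 1 indifferent between Alpha and Beta: q·6 + (1−q)·(-1) = q·3 + (1−q)·8 ⟹ (-1) + 7q = 8 + (-5)q ⟹ q = 3/4.

p = 7/10, q = 3/4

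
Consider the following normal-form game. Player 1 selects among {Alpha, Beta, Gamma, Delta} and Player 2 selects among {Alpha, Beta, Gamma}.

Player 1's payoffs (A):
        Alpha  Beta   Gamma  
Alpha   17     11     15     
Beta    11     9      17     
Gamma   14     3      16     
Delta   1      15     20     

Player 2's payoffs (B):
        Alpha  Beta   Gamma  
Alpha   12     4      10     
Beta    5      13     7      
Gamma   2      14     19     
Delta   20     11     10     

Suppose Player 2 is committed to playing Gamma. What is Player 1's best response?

Delta

With Player 2 fixed at Gamma, Player 1's payoffs are: Alpha → 15, Beta → 17, Gamma → 16, Delta → 20.
The maximum is 20, achieved by Delta.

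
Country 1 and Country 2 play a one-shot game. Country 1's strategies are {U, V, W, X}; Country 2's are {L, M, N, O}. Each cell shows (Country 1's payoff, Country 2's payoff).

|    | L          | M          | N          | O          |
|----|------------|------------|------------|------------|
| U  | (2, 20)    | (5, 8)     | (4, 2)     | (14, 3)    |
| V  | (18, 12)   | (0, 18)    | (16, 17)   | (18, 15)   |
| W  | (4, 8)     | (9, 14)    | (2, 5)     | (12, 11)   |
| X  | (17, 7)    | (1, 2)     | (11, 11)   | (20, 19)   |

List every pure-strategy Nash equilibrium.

A profile is a Nash equilibrium when each player is best-responding to the other.
Country 1's best responses — vs L: V (payoff 18); vs M: W (payoff 9); vs N: V (payoff 16); vs O: X (payoff 20).
Country 2's best responses — vs U: L (payoff 20); vs V: M (payoff 18); vs W: M (payoff 14); vs X: O (payoff 19).
Mutual best responses occur at (W, M) and (X, O); at each, neither player gains by switching.

(W, M) and (X, O)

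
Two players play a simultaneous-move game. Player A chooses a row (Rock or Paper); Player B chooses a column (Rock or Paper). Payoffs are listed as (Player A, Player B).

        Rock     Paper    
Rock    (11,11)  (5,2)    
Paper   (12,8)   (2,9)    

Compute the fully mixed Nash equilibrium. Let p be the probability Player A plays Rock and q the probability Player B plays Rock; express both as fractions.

p = 1/10, q = 3/4

In a mixed NE each player is indifferent between their pure strategies, so the opponent's mix sets the indifference.
Player B indifferent between Rock and Paper: p·11 + (1−p)·8 = p·2 + (1−p)·9 ⟹ 8 + 3p = 9 + (-7)p ⟹ p = 1/10.
Player A indifferent between Rock and Paper: q·11 + (1−q)·5 = q·12 + (1−q)·2 ⟹ 5 + 6q = 2 + 10q ⟹ q = 3/4.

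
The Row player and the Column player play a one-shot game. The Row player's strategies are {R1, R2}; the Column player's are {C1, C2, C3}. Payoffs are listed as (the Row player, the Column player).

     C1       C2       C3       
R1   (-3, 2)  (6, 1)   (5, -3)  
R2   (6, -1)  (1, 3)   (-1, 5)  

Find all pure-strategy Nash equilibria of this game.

Check mutual best responses: a cell is a NE iff neither player can gain by unilaterally deviating.
The Row player's best responses — vs C1: R2 (payoff 6); vs C2: R1 (payoff 6); vs C3: R1 (payoff 5).
The Column player's best responses — vs R1: C1 (payoff 2); vs R2: C3 (payoff 5).
No cell has both players best-responding. For instance, the Row player's best reply to C2 is R1, but against R1 the Column player prefers C1 over C2.

No pure-strategy Nash equilibrium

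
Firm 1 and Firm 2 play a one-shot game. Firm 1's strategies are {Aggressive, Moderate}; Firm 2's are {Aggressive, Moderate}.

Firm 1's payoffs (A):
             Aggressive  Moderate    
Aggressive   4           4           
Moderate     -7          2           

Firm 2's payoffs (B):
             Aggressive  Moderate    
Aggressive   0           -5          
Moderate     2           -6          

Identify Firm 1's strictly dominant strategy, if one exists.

Check whether one of Firm 1's strategies beats all alternatives regardless of what the opponent does.
Aggressive strictly dominates: vs Aggressive: 4 > -7; vs Moderate: 4 > 2.

Aggressive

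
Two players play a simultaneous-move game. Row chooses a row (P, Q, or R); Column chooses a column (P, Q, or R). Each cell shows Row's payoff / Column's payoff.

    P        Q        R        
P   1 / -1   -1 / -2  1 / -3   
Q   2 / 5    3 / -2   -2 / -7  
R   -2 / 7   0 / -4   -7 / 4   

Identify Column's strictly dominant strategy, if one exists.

P

A strategy is strictly dominant if it gives Column a strictly higher payoff than every other strategy, against every choice by the opponent.
P strictly dominates: vs P: -1 > each of {-2, -3}; vs Q: 5 > each of {-2, -7}; vs R: 7 > each of {-4, 4}.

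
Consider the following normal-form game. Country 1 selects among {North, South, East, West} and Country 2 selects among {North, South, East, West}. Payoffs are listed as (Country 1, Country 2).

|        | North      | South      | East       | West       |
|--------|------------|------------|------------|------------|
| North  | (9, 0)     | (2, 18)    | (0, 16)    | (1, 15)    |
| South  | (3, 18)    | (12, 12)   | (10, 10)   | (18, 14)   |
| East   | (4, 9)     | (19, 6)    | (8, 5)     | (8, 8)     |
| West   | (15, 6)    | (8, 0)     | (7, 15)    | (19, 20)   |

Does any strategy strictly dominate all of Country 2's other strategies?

None

A strategy is strictly dominant if it gives Country 2 a strictly higher payoff than every other strategy, against every choice by the opponent.
North is not dominant: against North, South gives 18 > 0.
South is not dominant: against South, North gives 18 > 12.
East is not dominant: against North, South gives 18 > 16.
West is not dominant: against North, South gives 18 > 15.
No single strategy is best against every opponent action.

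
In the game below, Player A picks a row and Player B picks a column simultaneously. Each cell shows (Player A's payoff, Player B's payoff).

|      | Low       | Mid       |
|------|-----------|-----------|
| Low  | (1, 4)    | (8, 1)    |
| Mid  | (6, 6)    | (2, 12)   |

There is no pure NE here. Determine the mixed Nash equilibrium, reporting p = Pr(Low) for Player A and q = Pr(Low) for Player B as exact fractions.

Each player's mixing probability is pinned down by making the *other* player indifferent.
Player B indifferent between Low and Mid: p·4 + (1−p)·6 = p·1 + (1−p)·12 ⟹ 6 + (-2)p = 12 + (-11)p ⟹ p = 2/3.
Player A indifferent between Low and Mid: q·1 + (1−q)·8 = q·6 + (1−q)·2 ⟹ 8 + (-7)q = 2 + 4q ⟹ q = 6/11.

p = 2/3, q = 6/11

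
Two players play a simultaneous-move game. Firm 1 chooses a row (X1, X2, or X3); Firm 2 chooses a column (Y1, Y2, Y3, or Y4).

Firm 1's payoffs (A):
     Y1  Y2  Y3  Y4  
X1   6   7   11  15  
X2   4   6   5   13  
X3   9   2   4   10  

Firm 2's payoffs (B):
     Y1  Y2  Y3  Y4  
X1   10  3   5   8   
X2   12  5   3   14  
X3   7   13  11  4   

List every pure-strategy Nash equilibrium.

Find each player's best response to every opponent strategy; NE are the intersections.
Firm 1's best responses — vs Y1: X3 (payoff 9); vs Y2: X1 (payoff 7); vs Y3: X1 (payoff 11); vs Y4: X1 (payoff 15).
Firm 2's best responses — vs X1: Y1 (payoff 10); vs X2: Y4 (payoff 14); vs X3: Y2 (payoff 13).
No cell has both players best-responding. For instance, Firm 1's best reply to Y2 is X1, but against X1 Firm 2 prefers Y1 over Y2.

There is no pure-strategy Nash equilibrium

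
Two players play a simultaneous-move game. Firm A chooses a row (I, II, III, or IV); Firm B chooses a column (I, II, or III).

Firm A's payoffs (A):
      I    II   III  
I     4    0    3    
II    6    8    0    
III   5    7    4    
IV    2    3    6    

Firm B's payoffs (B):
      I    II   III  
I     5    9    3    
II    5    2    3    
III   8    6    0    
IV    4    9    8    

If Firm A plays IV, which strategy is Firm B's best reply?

II

With Firm A fixed at IV, Firm B's payoffs are: I → 4, II → 9, III → 8.
The maximum is 9, achieved by II.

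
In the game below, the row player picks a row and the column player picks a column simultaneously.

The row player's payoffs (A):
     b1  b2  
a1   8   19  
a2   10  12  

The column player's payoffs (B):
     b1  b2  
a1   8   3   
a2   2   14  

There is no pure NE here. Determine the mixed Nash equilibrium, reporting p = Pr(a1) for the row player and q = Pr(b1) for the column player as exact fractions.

In a mixed NE each player is indifferent between their pure strategies, so the opponent's mix sets the indifference.
The column player indifferent between b1 and b2: p·8 + (1−p)·2 = p·3 + (1−p)·14 ⟹ 2 + 6p = 14 + (-11)p ⟹ p = 12/17.
The row player indifferent between a1 and a2: q·8 + (1−q)·19 = q·10 + (1−q)·12 ⟹ 19 + (-11)q = 12 + (-2)q ⟹ q = 7/9.

p = 12/17, q = 7/9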